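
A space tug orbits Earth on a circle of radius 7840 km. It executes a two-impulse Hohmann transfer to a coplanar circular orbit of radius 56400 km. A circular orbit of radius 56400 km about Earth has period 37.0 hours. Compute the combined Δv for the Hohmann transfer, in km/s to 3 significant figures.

From Kepler's third law T² = 4π²r³/μ at r = 56400 km, T = 37.0 hours = 37.0 × 3600 s = 1.332×10^5 s: μ = 4π²r³/T² = 3.99198×10^5 km³/s².
The Hohmann ellipse has a_t = (r₁ + r₂)/2 = 32120 km.
At r₁ the circular-orbit speed is v₁ = √(μ/r₁) = 7.136 km/s.
On the transfer ellipse at r₁, v² = μ(2/r − 1/a) gives v_p = √[μ(2/r₁ − 1/a_t)] = 9.456 km/s.
First burn Δv₁ = |v_p − v₁| = 2.320 km/s.
Circular speed at r₂: v₂ = √(μ/r₂) = 2.660 km/s.
Transfer-orbit speed at r₂: v_a = √[μ(2/r₂ − 1/a_t)] = 1.314 km/s.
Second burn Δv₂ = |v₂ − v_a| = 1.346 km/s.
Δv = Δv₁ + Δv₂ = 2.320 + 1.346 = 3.666 km/s.

Δv = 3.67 km/s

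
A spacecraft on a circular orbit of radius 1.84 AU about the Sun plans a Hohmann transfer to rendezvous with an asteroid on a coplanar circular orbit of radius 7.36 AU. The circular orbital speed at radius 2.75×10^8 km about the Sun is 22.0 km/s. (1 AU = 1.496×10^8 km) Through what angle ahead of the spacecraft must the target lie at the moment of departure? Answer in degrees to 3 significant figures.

φ = 91.1°

From the circular-orbit relation v² = μ/r at r = 2.75×10^8 km: μ = v²r = (22.0)² × 2.75×10^8 = 1.33100×10^11 km³/s².
In km: r₁ = 1.84 × 1.496×10^8 = 2.75264×10^8 km; r₂ = 7.36 × 1.496×10^8 = 1.101056×10^9 km.
The Hohmann ellipse has a_t = (r₁ + r₂)/2 = 6.8816×10^8 km.
The half-period of the transfer ellipse is t = π√(a_t³/μ) = 1.5545×10^8 s.
The target's mean motion on its circular orbit is ω₂ = √(μ/r₂³) = 9.9856×10^-9 rad/s.
Angle swept by the target during transfer: ω₂·t = 1.5523 rad = 88.94°.
The spacecraft traverses 180° on the transfer ellipse, so the target must lead by 180° − 88.94° = 91.1°.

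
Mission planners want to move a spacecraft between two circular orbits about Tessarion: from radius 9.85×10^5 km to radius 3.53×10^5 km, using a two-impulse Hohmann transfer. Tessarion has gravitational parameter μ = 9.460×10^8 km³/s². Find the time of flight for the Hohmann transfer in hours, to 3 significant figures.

t = 15.5 hours

The Hohmann ellipse has a_t = (r₁ + r₂)/2 = 6.690×10^5 km.
By Kepler's third law the transfer-orbit period is T = 2π√(a_t³/μ), so t = T/2 = 55890 s.
Converting: 55890 s ÷ 3600 s/hour = 15.5 hours.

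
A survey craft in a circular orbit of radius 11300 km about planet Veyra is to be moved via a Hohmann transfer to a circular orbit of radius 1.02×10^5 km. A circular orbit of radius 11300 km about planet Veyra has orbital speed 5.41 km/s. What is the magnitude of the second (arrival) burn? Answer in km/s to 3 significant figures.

Δv₂ = 0.996 km/s

From the circular-orbit relation v² = μ/r at r = 11300 km: μ = v²r = (5.41)² × 11300 = 3.30730×10^5 km³/s².
Semi-major axis of the transfer orbit: a_t = (11300 + 1.020×10^5)/2 = 56650 km.
Circular speed at r = 1.020×10^5 km: v_c = √(μ/r) = 1.8007 km/s.
Transfer-orbit speed at the same r (vis-viva, a = a_t): v_t = √[μ(2/r − 1/a_t)] = 0.80422 km/s.
Δv₂ = |v_t − v_c| = |0.80422 − 1.8007| = 0.9965 km/s.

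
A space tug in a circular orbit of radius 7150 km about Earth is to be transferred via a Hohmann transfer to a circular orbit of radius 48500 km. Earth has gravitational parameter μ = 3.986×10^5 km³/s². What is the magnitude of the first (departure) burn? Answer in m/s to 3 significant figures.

The Hohmann ellipse has a_t = (r₁ + r₂)/2 = 27825 km.
Circular speed at r = 7150 km: v_c = √(μ/r) = 7.4665 km/s.
Vis-viva on the transfer ellipse at r = 7150 km gives v_t = √[μ(2/r − 1/a_t)] = 9.8575 km/s.
Δv₁ = |v_t − v_c| = |9.8575 − 7.4665| = 2.391 km/s.

Δv₁ = 2390 m/s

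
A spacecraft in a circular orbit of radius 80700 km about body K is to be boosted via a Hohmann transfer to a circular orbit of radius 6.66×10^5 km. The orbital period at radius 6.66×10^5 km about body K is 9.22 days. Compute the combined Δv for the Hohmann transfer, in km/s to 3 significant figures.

Δv = 7.88 km/s

From Kepler's third law T² = 4π²r³/μ at r = 6.66×10^5 km, T = 9.22 days = 9.22 × 86400 s = 7.96608×10^5 s: μ = 4π²r³/T² = 1.83778×10^7 km³/s².
Transfer-ellipse semi-major axis a_t = (r₁ + r₂)/2 = (80700 + 6.660×10^5)/2 = 3.7335×10^5 km.
Circular speed at r₁: v₁ = √(μ/r₁) = √(1.83778×10^7/80700) = 15.0907 km/s.
On the transfer ellipse at r₁, vis-viva equation gives v_p = √[μ(2/r₁ − 1/a_t)] = 20.1553 km/s.
First burn Δv₁ = |v_p − v₁| = 5.0646 km/s.
Circular speed at r₂: v₂ = √(μ/r₂) = 5.2530 km/s.
Transfer-orbit speed at r₂: v_a = √[μ(2/r₂ − 1/a_t)] = 2.4422 km/s.
Second burn Δv₂ = |v₂ − v_a| = 2.8108 km/s.
Δv = Δv₁ + Δv₂ = 5.0646 + 2.8108 = 7.875 km/s.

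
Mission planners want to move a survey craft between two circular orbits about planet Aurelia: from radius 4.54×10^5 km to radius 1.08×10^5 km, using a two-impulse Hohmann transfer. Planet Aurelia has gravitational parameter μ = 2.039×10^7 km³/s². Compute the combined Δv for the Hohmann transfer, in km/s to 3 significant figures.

Δv = 6.27 km/s

The Hohmann ellipse has a_t = (r₁ + r₂)/2 = 2.810×10^5 km.
Circular speed at r₁: v₁ = √(μ/r₁) = √(2.039×10^7/4.540×10^5) = 6.702 km/s.
Transfer-orbit speed at r₁ (vis-viva equation): v_a = √[μ(2/r₁ − 1/a_t)] = 4.155 km/s.
First burn Δv₁ = |v_a − v₁| = 2.547 km/s.
Circular speed at r₂: v₂ = √(μ/r₂) = 13.740 km/s.
Transfer-orbit speed at r₂: v_p = √[μ(2/r₂ − 1/a_t)] = 17.465 km/s.
Second burn Δv₂ = |v₂ − v_p| = 3.725 km/s.
Δv = Δv₁ + Δv₂ = 2.547 + 3.725 = 6.272 km/s.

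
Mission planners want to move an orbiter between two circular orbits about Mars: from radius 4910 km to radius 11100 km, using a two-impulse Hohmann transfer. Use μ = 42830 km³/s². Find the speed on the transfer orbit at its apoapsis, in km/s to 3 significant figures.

Semi-major axis of the transfer orbit: a_t = (4910 + 11100)/2 = 8005 km.
At apoapsis, r = 11100 km.
From the vis-viva equation, v = √[μ(2/r − 1/a_t)] = 1.538 km/s.

v = 1.54 km/s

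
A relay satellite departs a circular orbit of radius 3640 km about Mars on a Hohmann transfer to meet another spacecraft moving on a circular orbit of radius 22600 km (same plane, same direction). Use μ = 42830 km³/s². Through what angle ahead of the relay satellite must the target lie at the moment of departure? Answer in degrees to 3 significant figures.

Transfer-ellipse semi-major axis a_t = (r₁ + r₂)/2 = (3640 + 22600)/2 = 13120 km.
Transfer time t = π√(a_t³/μ) = 22813 s.
Target angular speed ω₂ = √(μ/r₂³) = 6.0913×10^-5 rad/s.
Angle swept by the target during transfer: ω₂·t = 1.3896 rad = 79.62°.
The relay satellite traverses 180° on the transfer ellipse, so the target must lead by 180° − 79.62° = 100°.

φ = 100°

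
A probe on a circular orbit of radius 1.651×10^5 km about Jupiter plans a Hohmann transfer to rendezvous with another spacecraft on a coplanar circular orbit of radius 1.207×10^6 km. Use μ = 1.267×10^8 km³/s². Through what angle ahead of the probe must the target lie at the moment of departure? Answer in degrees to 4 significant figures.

Transfer-ellipse semi-major axis a_t = (r₁ + r₂)/2 = (1.651×10^5 + 1.207×10^6)/2 = 6.8605×10^5 km.
Transfer time t = π√(a_t³/μ) = 1.586×10^5 s.
Target angular speed ω₂ = √(μ/r₂³) = 8.488×10^-6 rad/s.
Angle swept by the target during transfer: ω₂·t = 1.3462 rad = 77.13°.
Arrival is 180° from departure on the ellipse, so φ = 180° − 77.13° = 102.9°.

φ = 102.9°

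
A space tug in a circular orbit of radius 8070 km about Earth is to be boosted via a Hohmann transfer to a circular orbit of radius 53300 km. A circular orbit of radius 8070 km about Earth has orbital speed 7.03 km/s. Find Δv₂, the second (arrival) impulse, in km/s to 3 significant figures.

From the circular-orbit relation v² = μ/r at r = 8070 km: μ = v²r = (7.03)² × 8070 = 3.98827×10^5 km³/s².
Transfer-ellipse semi-major axis a_t = (r₁ + r₂)/2 = (8070 + 53300)/2 = 30685 km.
Circular speed at r = 53300 km: v_c = √(μ/r) = 2.7354 km/s.
Vis-viva on the transfer ellipse at r = 53300 km gives v_t = √[μ(2/r − 1/a_t)] = 1.4028 km/s.
Δv₂ = |v_t − v_c| = |1.4028 − 2.7354| = 1.333 km/s.

Δv₂ = 1.33 km/s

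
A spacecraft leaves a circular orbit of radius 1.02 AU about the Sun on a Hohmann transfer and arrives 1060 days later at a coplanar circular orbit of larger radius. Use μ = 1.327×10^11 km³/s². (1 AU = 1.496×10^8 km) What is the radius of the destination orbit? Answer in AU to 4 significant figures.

In km: r₁ = 1.02 × 1.496×10^8 = 1.52592×10^8 km.
Transfer time t = 1060 days = 9.1584×10^7 s, and t = π√(a_t³/μ).
So a_t = (μ t²/π²)^(1/3) = (1.327×10^11 × (9.1584×10^7)² / π²)^(1/3) = 4.8314×10^8 km.
Since a_t = (r₁ + r₂)/2, r₂ = 2a_t − r₁ = 2×4.8314×10^8 − 1.52592×10^8 = 8.13688×10^8 km.
In AU: r₂ = 8.13688×10^8 / 1.496×10^8 = 5.439 AU.

r₂ = 5.439 AU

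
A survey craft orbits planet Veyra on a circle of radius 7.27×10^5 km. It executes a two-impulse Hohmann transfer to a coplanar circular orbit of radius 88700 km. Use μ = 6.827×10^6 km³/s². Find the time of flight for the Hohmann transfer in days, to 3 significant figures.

Semi-major axis of the transfer orbit: a_t = (7.270×10^5 + 88700)/2 = 4.0785×10^5 km.
By Kepler's third law the transfer-orbit period is T = 2π√(a_t³/μ), so t = T/2 = 3.1317×10^5 s.
Converting: 3.1317×10^5 s ÷ 86400 s/day = 3.62 days.

t = 3.62 days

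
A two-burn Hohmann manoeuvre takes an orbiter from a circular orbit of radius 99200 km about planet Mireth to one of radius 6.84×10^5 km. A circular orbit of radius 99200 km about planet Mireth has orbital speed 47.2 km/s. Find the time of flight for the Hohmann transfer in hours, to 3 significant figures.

From the circular-orbit relation v² = μ/r at r = 99200 km: μ = v²r = (47.2)² × 99200 = 2.21002×10^8 km³/s².
The Hohmann ellipse has a_t = (r₁ + r₂)/2 = 3.916×10^5 km.
Transfer time t = π√(a_t³/μ) = π√((3.916×10^5)³ / 2.21002×10^8) = 51790 s.
Converting: 51790 s ÷ 3600 s/hour = 14.4 hours.

t = 14.4 hours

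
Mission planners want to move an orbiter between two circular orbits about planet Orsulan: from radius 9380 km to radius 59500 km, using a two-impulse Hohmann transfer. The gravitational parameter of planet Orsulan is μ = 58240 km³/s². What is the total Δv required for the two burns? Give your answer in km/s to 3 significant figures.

Semi-major axis of the transfer orbit: a_t = (9380 + 59500)/2 = 34440 km.
Circular speed at r₁: v₁ = √(μ/r₁) = √(58240/9380) = 2.4918 km/s.
On the transfer ellipse at r₁, vis-viva gives v_p = √[μ(2/r₁ − 1/a_t)] = 3.2752 km/s.
First burn Δv₁ = |v_p − v₁| = 0.7834 km/s.
At r₂, v₂ = √(μ/r₂) = 0.98936 km/s.
Transfer-orbit speed at r₂: v_a = √[μ(2/r₂ − 1/a_t)] = 0.51632 km/s.
Second burn Δv₂ = |v₂ − v_a| = 0.4730 km/s.
Total Δv = Δv₁ + Δv₂ = 1.256 km/s.

Δv = 1.26 km/s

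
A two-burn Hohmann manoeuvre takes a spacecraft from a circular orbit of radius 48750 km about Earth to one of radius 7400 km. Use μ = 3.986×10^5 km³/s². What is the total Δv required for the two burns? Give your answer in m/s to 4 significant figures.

Δv = 3723 m/s

The Hohmann ellipse has a_t = (r₁ + r₂)/2 = 28075 km.
Circular speed at r₁: v₁ = √(μ/r₁) = √(3.986×10^5/48750) = 2.859 km/s.
On the transfer ellipse at r₁, vis-viva gives v_a = √[μ(2/r₁ − 1/a_t)] = 1.468 km/s.
First burn Δv₁ = |v_a − v₁| = 1.391 km/s.
At r₂, v₂ = √(μ/r₂) = 7.339 km/s.
Transfer-orbit speed at r₂: v_p = √[μ(2/r₂ − 1/a_t)] = 9.671 km/s.
Second burn Δv₂ = |v₂ − v_p| = 2.332 km/s.
Total Δv = Δv₁ + Δv₂ = 3.723 km/s.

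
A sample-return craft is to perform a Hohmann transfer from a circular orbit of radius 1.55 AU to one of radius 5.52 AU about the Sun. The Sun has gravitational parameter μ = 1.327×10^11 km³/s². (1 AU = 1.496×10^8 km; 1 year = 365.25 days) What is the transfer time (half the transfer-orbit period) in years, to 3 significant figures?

t = 3.32 years

In km: r₁ = 1.55 × 1.496×10^8 = 2.3188×10^8 km; r₂ = 5.52 × 1.496×10^8 = 8.25792×10^8 km.
The Hohmann ellipse has a_t = (r₁ + r₂)/2 = 5.28836×10^8 km.
Transfer time t = π√(a_t³/μ) = π√((5.28836×10^8)³ / 1.327×10^11) = 1.049×10^8 s.
Converting: 1.049×10^8 s ÷ 3.15576×10^7 s/year (365.25 × 86400) = 3.32 years.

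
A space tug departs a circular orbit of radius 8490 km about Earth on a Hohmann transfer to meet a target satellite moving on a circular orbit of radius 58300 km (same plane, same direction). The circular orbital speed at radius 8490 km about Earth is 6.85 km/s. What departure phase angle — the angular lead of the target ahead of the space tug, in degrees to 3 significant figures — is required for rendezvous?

φ = 102°

From the circular-orbit relation v² = μ/r at r = 8490 km: μ = v²r = (6.85)² × 8490 = 3.98372×10^5 km³/s².
Transfer-ellipse semi-major axis a_t = (r₁ + r₂)/2 = (8490 + 58300)/2 = 33395 km.
Transfer time t = π√(a_t³/μ) = 30380 s.
The target's mean motion on its circular orbit is ω₂ = √(μ/r₂³) = 4.484×10^-5 rad/s.
Angle swept by the target during transfer: ω₂·t = 1.362 rad = 78.04°.
The space tug traverses 180° on the transfer ellipse, so the target must lead by 180° − 78.04° = 102°.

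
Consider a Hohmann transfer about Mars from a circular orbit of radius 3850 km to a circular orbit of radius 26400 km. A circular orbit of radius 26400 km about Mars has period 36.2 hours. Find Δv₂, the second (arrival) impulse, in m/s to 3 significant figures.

Δv₂ = 631 m/s

From Kepler's third law T² = 4π²r³/μ at r = 26400 km, T = 36.2 hours = 36.2 × 3600 s = 1.3032×10^5 s: μ = 4π²r³/T² = 42771.0 km³/s².
Semi-major axis of the transfer orbit: a_t = (3850 + 26400)/2 = 15125 km.
On the circular orbit at r = 26400 km, v_c = √(μ/r) = 1.27284 km/s.
Vis-viva on the transfer ellipse at r = 26400 km gives v_t = √[μ(2/r − 1/a_t)] = 0.642178 km/s.
Δv₂ = |v_t − v_c| = |0.642178 − 1.27284| = 0.6307 km/s.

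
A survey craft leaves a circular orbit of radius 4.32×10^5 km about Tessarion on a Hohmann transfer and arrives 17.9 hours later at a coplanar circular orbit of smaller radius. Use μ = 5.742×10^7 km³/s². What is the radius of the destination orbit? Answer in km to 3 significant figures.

Transfer time t = 17.9 hours = 64440 s, and t = π√(a_t³/μ).
So a_t = (μ t²/π²)^(1/3) = (5.742×10^7 × (64440)² / π²)^(1/3) = 2.8908×10^5 km.
Since a_t = (r₁ + r₂)/2, r₂ = 2a_t − r₁ = 2×2.8908×10^5 − 4.320×10^5 = 1.4616×10^5 km.

r₂ = 1.46×10^5 km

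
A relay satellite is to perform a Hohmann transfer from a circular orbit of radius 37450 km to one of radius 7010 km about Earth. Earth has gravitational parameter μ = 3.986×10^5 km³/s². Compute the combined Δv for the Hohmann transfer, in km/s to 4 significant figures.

Transfer-ellipse semi-major axis a_t = (r₁ + r₂)/2 = (37450 + 7010)/2 = 22230 km.
At r₁ the circular-orbit speed is v₁ = √(μ/r₁) = 3.262 km/s.
Transfer-orbit speed at r₁ (vis-viva equation): v_a = √[μ(2/r₁ − 1/a_t)] = 1.832 km/s.
First burn Δv₁ = |v_a − v₁| = 1.430 km/s.
Circular speed at r₂: v₂ = √(μ/r₂) = 7.5407 km/s.
Transfer-orbit speed at r₂: v_p = √[μ(2/r₂ − 1/a_t)] = 9.7874 km/s.
Second burn Δv₂ = |v₂ − v_p| = 2.247 km/s.
Δv = Δv₁ + Δv₂ = 1.430 + 2.247 = 3.677 km/s.

Δv = 3.677 km/s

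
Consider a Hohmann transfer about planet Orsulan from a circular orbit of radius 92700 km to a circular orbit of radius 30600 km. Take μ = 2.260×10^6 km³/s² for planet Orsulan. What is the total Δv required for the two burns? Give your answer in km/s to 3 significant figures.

Semi-major axis of the transfer orbit: a_t = (92700 + 30600)/2 = 61650 km.
At r₁ the circular-orbit speed is v₁ = √(μ/r₁) = 4.938 km/s.
Transfer-orbit speed at r₁ (vis-viva equation): v_a = √[μ(2/r₁ − 1/a_t)] = 3.479 km/s.
First burn Δv₁ = |v_a − v₁| = 1.459 km/s.
Circular speed at r₂: v₂ = √(μ/r₂) = 8.5940 km/s.
Transfer-orbit speed at r₂: v_p = √[μ(2/r₂ − 1/a_t)] = 10.538 km/s.
Second burn Δv₂ = |v₂ − v_p| = 1.944 km/s.
Total Δv = Δv₁ + Δv₂ = 3.403 km/s.

Δv = 3.40 km/s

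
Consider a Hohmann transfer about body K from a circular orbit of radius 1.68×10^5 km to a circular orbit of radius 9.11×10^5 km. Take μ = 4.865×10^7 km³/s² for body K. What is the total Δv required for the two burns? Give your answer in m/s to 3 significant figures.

Transfer-ellipse semi-major axis a_t = (r₁ + r₂)/2 = (1.680×10^5 + 9.110×10^5)/2 = 5.395×10^5 km.
Circular speed at r₁: v₁ = √(μ/r₁) = √(4.865×10^7/1.680×10^5) = 17.017 km/s.
Transfer-orbit speed at r₁ (v² = μ(2/r − 1/a)): v_p = √[μ(2/r₁ − 1/a_t)] = 22.113 km/s.
First burn Δv₁ = |v_p − v₁| = 5.096 km/s.
Circular speed at r₂: v₂ = √(μ/r₂) = 7.308 km/s.
Transfer-orbit speed at r₂: v_a = √[μ(2/r₂ − 1/a_t)] = 4.078 km/s.
Second burn Δv₂ = |v₂ − v_a| = 3.230 km/s.
Δv = Δv₁ + Δv₂ = 5.096 + 3.230 = 8.326 km/s.

Δv = 8330 m/s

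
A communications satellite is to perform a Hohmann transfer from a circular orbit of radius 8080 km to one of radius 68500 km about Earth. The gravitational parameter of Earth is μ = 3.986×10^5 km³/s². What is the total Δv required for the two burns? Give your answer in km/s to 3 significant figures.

Δv = 3.67 km/s

The Hohmann ellipse has a_t = (r₁ + r₂)/2 = 38290 km.
At r₁ the circular-orbit speed is v₁ = √(μ/r₁) = 7.0237 km/s.
On the transfer ellipse at r₁, v² = μ(2/r − 1/a) gives v_p = √[μ(2/r₁ − 1/a_t)] = 9.3943 km/s.
First burn Δv₁ = |v_p − v₁| = 2.371 km/s.
Circular speed at r₂: v₂ = √(μ/r₂) = 2.412 km/s.
Transfer-orbit speed at r₂: v_a = √[μ(2/r₂ − 1/a_t)] = 1.108 km/s.
Second burn Δv₂ = |v₂ − v_a| = 1.304 km/s.
Δv = Δv₁ + Δv₂ = 2.371 + 1.304 = 3.675 km/s.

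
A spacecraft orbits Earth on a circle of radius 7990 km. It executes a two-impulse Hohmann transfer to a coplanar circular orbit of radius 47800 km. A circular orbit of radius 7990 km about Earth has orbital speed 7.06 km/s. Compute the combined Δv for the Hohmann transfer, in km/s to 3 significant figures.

From the circular-orbit relation v² = μ/r at r = 7990 km: μ = v²r = (7.06)² × 7990 = 3.98250×10^5 km³/s².
Transfer-ellipse semi-major axis a_t = (r₁ + r₂)/2 = (7990 + 47800)/2 = 27895 km.
Circular speed at r₁: v₁ = √(μ/r₁) = √(3.98250×10^5/7990) = 7.0600 km/s.
Transfer-orbit speed at r₁ (vis-viva): v_p = √[μ(2/r₁ − 1/a_t)] = 9.2418 km/s.
First burn Δv₁ = |v_p − v₁| = 2.1818 km/s.
Circular speed at r₂: v₂ = √(μ/r₂) = 2.88645 km/s.
Transfer-orbit speed at r₂: v_a = √[μ(2/r₂ − 1/a_t)] = 1.54481 km/s.
Second burn Δv₂ = |v₂ − v_a| = 1.3416 km/s.
Total Δv = Δv₁ + Δv₂ = 3.523 km/s.

Δv = 3.52 km/s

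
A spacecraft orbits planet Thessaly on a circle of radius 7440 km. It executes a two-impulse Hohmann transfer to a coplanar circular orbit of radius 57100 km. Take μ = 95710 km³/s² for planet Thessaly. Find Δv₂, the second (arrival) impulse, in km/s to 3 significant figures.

Δv₂ = 0.673 km/s

Semi-major axis of the transfer orbit: a_t = (7440 + 57100)/2 = 32270 km.
Circular speed at r = 57100 km: v_c = √(μ/r) = 1.29467 km/s.
Transfer-orbit speed at the same r (vis-viva, a = a_t): v_t = √[μ(2/r − 1/a_t)] = 0.621652 km/s.
Δv₂ = |v_t − v_c| = |0.621652 − 1.29467| = 0.6730 km/s.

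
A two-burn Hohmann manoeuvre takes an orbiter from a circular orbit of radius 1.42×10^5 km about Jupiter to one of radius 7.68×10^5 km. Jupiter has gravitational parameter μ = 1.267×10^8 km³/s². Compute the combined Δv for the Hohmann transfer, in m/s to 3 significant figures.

Semi-major axis of the transfer orbit: a_t = (1.420×10^5 + 7.680×10^5)/2 = 4.550×10^5 km.
At r₁ the circular-orbit speed is v₁ = √(μ/r₁) = 29.871 km/s.
Transfer-orbit speed at r₁ (vis-viva equation): v_p = √[μ(2/r₁ − 1/a_t)] = 38.808 km/s.
First burn Δv₁ = |v_p − v₁| = 8.937 km/s.
At r₂, v₂ = √(μ/r₂) = 12.844 km/s.
Transfer-orbit speed at r₂: v_a = √[μ(2/r₂ − 1/a_t)] = 7.1754 km/s.
Second burn Δv₂ = |v₂ − v_a| = 5.669 km/s.
Total Δv = Δv₁ + Δv₂ = 14.61 km/s.

Δv = 14600 m/s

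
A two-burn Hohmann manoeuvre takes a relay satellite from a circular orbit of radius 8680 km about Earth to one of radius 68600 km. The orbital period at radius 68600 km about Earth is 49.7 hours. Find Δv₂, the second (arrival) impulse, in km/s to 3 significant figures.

From Kepler's third law T² = 4π²r³/μ at r = 68600 km, T = 49.7 hours = 49.7 × 3600 s = 1.7892×10^5 s: μ = 4π²r³/T² = 3.98120×10^5 km³/s².
Transfer-ellipse semi-major axis a_t = (r₁ + r₂)/2 = (8680 + 68600)/2 = 38640 km.
Circular speed at r = 68600 km: v_c = √(μ/r) = 2.409 km/s.
Vis-viva on the transfer ellipse at r = 68600 km gives v_t = √[μ(2/r − 1/a_t)] = 1.142 km/s.
Δv₂ = |v_t − v_c| = |1.142 − 2.409| = 1.267 km/s.

Δv₂ = 1.27 km/s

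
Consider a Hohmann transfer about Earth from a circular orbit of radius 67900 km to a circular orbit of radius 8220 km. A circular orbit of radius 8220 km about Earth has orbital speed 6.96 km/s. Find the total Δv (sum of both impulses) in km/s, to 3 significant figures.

Δv = 3.63 km/s

From the circular-orbit relation v² = μ/r at r = 8220 km: μ = v²r = (6.96)² × 8220 = 3.98190×10^5 km³/s².
Semi-major axis of the transfer orbit: a_t = (67900 + 8220)/2 = 38060 km.
At r₁ the circular-orbit speed is v₁ = √(μ/r₁) = 2.42164 km/s.
Transfer-orbit speed at r₁ (v² = μ(2/r − 1/a)): v_a = √[μ(2/r₁ − 1/a_t)] = 1.12541 km/s.
First burn Δv₁ = |v_a − v₁| = 1.29623 km/s.
Circular speed at r₂: v₂ = √(μ/r₂) = 6.96000 km/s.
Transfer-orbit speed at r₂: v_p = √[μ(2/r₂ − 1/a_t)] = 9.29629 km/s.
Second burn Δv₂ = |v₂ − v_p| = 2.33629 km/s.
Total Δv = Δv₁ + Δv₂ = 3.633 km/s.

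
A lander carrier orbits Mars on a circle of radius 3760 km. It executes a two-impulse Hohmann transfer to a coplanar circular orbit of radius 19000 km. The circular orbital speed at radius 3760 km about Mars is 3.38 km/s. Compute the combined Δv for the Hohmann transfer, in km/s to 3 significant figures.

Δv = 1.63 km/s

From the circular-orbit relation v² = μ/r at r = 3760 km: μ = v²r = (3.38)² × 3760 = 42955.7 km³/s².
The Hohmann ellipse has a_t = (r₁ + r₂)/2 = 11380 km.
At r₁ the circular-orbit speed is v₁ = √(μ/r₁) = 3.3800 km/s.
On the transfer ellipse at r₁, v² = μ(2/r − 1/a) gives v_p = √[μ(2/r₁ − 1/a_t)] = 4.3674 km/s.
First burn Δv₁ = |v_p − v₁| = 0.9874 km/s.
Circular speed at r₂: v₂ = √(μ/r₂) = 1.5036 km/s.
Transfer-orbit speed at r₂: v_a = √[μ(2/r₂ − 1/a_t)] = 0.86428 km/s.
Second burn Δv₂ = |v₂ − v_a| = 0.6393 km/s.
Total Δv = Δv₁ + Δv₂ = 1.627 km/s.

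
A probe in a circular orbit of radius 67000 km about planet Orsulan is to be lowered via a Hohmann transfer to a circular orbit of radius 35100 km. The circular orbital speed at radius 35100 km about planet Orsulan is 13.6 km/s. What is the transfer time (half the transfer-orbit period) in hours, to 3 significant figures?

From the circular-orbit relation v² = μ/r at r = 35100 km: μ = v²r = (13.6)² × 35100 = 6.49210×10^6 km³/s².
Semi-major axis of the transfer orbit: a_t = (67000 + 35100)/2 = 51050 km.
By Kepler's third law the transfer-orbit period is T = 2π√(a_t³/μ), so t = T/2 = 14220 s.
Converting: 14220 s ÷ 3600 s/hour = 3.95 hours.

t = 3.95 hours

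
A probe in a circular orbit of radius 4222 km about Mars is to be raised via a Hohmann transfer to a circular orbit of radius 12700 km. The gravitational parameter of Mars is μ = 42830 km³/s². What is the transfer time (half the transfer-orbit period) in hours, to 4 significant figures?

Transfer-ellipse semi-major axis a_t = (r₁ + r₂)/2 = (4222 + 12700)/2 = 8461 km.
Transfer time t = π√(a_t³/μ) = π√((8461)³ / 42830) = 11814 s.
Converting: 11814 s ÷ 3600 s/hour = 3.282 hours.

t = 3.282 hours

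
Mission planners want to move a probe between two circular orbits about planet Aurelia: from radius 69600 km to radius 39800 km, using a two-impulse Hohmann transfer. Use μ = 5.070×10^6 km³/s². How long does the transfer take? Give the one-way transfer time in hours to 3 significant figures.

The Hohmann ellipse has a_t = (r₁ + r₂)/2 = 54700 km.
By Kepler's third law the transfer-orbit period is T = 2π√(a_t³/μ), so t = T/2 = 17850 s.
Converting: 17850 s ÷ 3600 s/hour = 4.96 hours.

t = 4.96 hours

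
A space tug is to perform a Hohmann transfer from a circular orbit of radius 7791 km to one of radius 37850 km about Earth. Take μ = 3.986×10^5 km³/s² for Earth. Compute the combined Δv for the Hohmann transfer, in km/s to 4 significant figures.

Δv = 3.408 km/s

Semi-major axis of the transfer orbit: a_t = (7791 + 37850)/2 = 22820.5 km.
Circular speed at r₁: v₁ = √(μ/r₁) = √(3.986×10^5/7791) = 7.153 km/s.
On the transfer ellipse at r₁, vis-viva gives v_p = √[μ(2/r₁ − 1/a_t)] = 9.212 km/s.
First burn Δv₁ = |v_p − v₁| = 2.059 km/s.
Circular speed at r₂: v₂ = √(μ/r₂) = 3.245 km/s.
Transfer-orbit speed at r₂: v_a = √[μ(2/r₂ − 1/a_t)] = 1.896 km/s.
Second burn Δv₂ = |v₂ − v_a| = 1.349 km/s.
Total Δv = Δv₁ + Δv₂ = 3.408 km/s.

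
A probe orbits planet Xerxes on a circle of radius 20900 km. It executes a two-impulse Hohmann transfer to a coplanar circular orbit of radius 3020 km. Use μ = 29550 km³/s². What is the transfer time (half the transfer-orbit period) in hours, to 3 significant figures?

Transfer-ellipse semi-major axis a_t = (r₁ + r₂)/2 = (20900 + 3020)/2 = 11960 km.
By Kepler's third law the transfer-orbit period is T = 2π√(a_t³/μ), so t = T/2 = 23900 s.
Converting: 23900 s ÷ 3600 s/hour = 6.64 hours.

t = 6.64 hours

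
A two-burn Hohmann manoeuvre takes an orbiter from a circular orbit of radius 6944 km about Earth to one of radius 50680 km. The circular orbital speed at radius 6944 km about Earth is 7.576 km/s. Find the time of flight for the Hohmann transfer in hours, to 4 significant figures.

From the circular-orbit relation v² = μ/r at r = 6944 km: μ = v²r = (7.576)² × 6944 = 3.98556×10^5 km³/s².
The Hohmann ellipse has a_t = (r₁ + r₂)/2 = 28812 km.
By Kepler's third law the transfer-orbit period is T = 2π√(a_t³/μ), so t = T/2 = 24337 s.
Converting: 24337 s ÷ 3600 s/hour = 6.760 hours.

t = 6.760 hours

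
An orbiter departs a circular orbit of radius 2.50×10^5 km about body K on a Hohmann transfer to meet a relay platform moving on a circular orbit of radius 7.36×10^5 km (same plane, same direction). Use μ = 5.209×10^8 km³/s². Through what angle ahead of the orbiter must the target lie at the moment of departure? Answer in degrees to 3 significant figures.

φ = 81.3°

Transfer-ellipse semi-major axis a_t = (r₁ + r₂)/2 = (2.500×10^5 + 7.360×10^5)/2 = 4.930×10^5 km.
The half-period of the transfer ellipse is t = π√(a_t³/μ) = 47648 s.
The target's mean motion on its circular orbit is ω₂ = √(μ/r₂³) = 3.6146×10^-5 rad/s.
Angle swept by the target during transfer: ω₂·t = 1.7223 rad = 98.68°.
Arrival is 180° from departure on the ellipse, so φ = 180° − 98.68° = 81.3°.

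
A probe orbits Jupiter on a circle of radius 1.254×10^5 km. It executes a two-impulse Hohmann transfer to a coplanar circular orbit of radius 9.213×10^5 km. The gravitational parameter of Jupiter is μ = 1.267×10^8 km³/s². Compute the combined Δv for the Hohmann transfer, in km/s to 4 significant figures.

The Hohmann ellipse has a_t = (r₁ + r₂)/2 = 5.2335×10^5 km.
Circular speed at r₁: v₁ = √(μ/r₁) = √(1.267×10^8/1.254×10^5) = 31.786 km/s.
Transfer-orbit speed at r₁ (vis-viva equation): v_p = √[μ(2/r₁ − 1/a_t)] = 42.174 km/s.
First burn Δv₁ = |v_p − v₁| = 10.388 km/s.
Circular speed at r₂: v₂ = √(μ/r₂) = 11.727 km/s.
Transfer-orbit speed at r₂: v_a = √[μ(2/r₂ − 1/a_t)] = 5.7404 km/s.
Second burn Δv₂ = |v₂ − v_a| = 5.9866 km/s.
Δv = Δv₁ + Δv₂ = 10.388 + 5.9866 = 16.37 km/s.

Δv = 16.37 km/s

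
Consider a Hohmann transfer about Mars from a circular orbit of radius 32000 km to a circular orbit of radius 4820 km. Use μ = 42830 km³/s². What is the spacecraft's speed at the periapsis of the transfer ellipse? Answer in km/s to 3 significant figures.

v = 3.93 km/s

Transfer-ellipse semi-major axis a_t = (r₁ + r₂)/2 = (32000 + 4820)/2 = 18410 km.
The periapsis of the transfer ellipse is at r = 4820 km.
Vis-viva: v = √[μ(2/r − 1/a_t)] = √[42830 × (2/4820 − 1/18410)] = 3.930 km/s.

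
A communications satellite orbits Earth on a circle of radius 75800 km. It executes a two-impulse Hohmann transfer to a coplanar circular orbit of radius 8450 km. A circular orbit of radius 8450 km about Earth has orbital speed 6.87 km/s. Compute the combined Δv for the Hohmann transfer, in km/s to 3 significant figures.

From the circular-orbit relation v² = μ/r at r = 8450 km: μ = v²r = (6.87)² × 8450 = 3.98814×10^5 km³/s².
Transfer-ellipse semi-major axis a_t = (r₁ + r₂)/2 = (75800 + 8450)/2 = 42125 km.
Circular speed at r₁: v₁ = √(μ/r₁) = √(3.98814×10^5/75800) = 2.29377 km/s.
Transfer-orbit speed at r₁ (v² = μ(2/r − 1/a)): v_a = √[μ(2/r₁ − 1/a_t)] = 1.02733 km/s.
First burn Δv₁ = |v_a − v₁| = 1.266 km/s.
Circular speed at r₂: v₂ = √(μ/r₂) = 6.870 km/s.
Transfer-orbit speed at r₂: v_p = √[μ(2/r₂ − 1/a_t)] = 9.216 km/s.
Second burn Δv₂ = |v₂ − v_p| = 2.346 km/s.
Total Δv = Δv₁ + Δv₂ = 3.612 km/s.

Δv = 3.61 km/s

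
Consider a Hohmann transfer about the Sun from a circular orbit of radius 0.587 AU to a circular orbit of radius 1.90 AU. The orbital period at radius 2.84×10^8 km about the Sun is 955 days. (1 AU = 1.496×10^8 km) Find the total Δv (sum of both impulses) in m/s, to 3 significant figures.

Δv = 15900 m/s

From Kepler's third law T² = 4π²r³/μ at r = 2.84×10^8 km, T = 955 days = 955 × 86400 s = 8.2512×10^7 s: μ = 4π²r³/T² = 1.32825×10^11 km³/s².
In km: r₁ = 0.587 × 1.496×10^8 = 8.78152×10^7 km; r₂ = 1.90 × 1.496×10^8 = 2.8424×10^8 km.
The Hohmann ellipse has a_t = (r₁ + r₂)/2 = 1.860276×10^8 km.
Circular speed at r₁: v₁ = √(μ/r₁) = √(1.32825×10^11/8.78152×10^7) = 38.892 km/s.
Transfer-orbit speed at r₁ (v² = μ(2/r − 1/a)): v_p = √[μ(2/r₁ − 1/a_t)] = 48.074 km/s.
First burn Δv₁ = |v_p − v₁| = 9.182 km/s.
At r₂, v₂ = √(μ/r₂) = 21.617 km/s.
Transfer-orbit speed at r₂: v_a = √[μ(2/r₂ − 1/a_t)] = 14.852 km/s.
Second burn Δv₂ = |v₂ − v_a| = 6.765 km/s.
Total Δv = Δv₁ + Δv₂ = 15.95 km/s.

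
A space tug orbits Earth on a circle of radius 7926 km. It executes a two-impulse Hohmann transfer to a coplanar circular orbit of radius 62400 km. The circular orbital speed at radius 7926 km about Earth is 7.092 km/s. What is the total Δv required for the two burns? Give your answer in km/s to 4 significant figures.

Δv = 3.683 km/s

From the circular-orbit relation v² = μ/r at r = 7926 km: μ = v²r = (7.092)² × 7926 = 3.98650×10^5 km³/s².
Transfer-ellipse semi-major axis a_t = (r₁ + r₂)/2 = (7926 + 62400)/2 = 35163 km.
At r₁ the circular-orbit speed is v₁ = √(μ/r₁) = 7.0920 km/s.
On the transfer ellipse at r₁, v² = μ(2/r − 1/a) gives v_p = √[μ(2/r₁ − 1/a_t)] = 9.4475 km/s.
First burn Δv₁ = |v_p − v₁| = 2.3555 km/s.
Circular speed at r₂: v₂ = √(μ/r₂) = 2.5276 km/s.
Transfer-orbit speed at r₂: v_a = √[μ(2/r₂ − 1/a_t)] = 1.2000 km/s.
Second burn Δv₂ = |v₂ − v_a| = 1.3276 km/s.
Total Δv = Δv₁ + Δv₂ = 3.683 km/s.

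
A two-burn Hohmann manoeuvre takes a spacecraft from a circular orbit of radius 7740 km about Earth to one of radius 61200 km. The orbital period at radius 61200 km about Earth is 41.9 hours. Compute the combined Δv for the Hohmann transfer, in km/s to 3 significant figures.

Δv = 3.72 km/s

From Kepler's third law T² = 4π²r³/μ at r = 61200 km, T = 41.9 hours = 41.9 × 3600 s = 1.5084×10^5 s: μ = 4π²r³/T² = 3.97723×10^5 km³/s².
The Hohmann ellipse has a_t = (r₁ + r₂)/2 = 34470 km.
At r₁ the circular-orbit speed is v₁ = √(μ/r₁) = 7.1684 km/s.
On the transfer ellipse at r₁, v² = μ(2/r − 1/a) gives v_p = √[μ(2/r₁ − 1/a_t)] = 9.5516 km/s.
First burn Δv₁ = |v_p − v₁| = 2.383 km/s.
At r₂, v₂ = √(μ/r₂) = 2.549 km/s.
Transfer-orbit speed at r₂: v_a = √[μ(2/r₂ − 1/a_t)] = 1.208 km/s.
Second burn Δv₂ = |v₂ − v_a| = 1.341 km/s.
Δv = Δv₁ + Δv₂ = 2.383 + 1.341 = 3.724 km/s.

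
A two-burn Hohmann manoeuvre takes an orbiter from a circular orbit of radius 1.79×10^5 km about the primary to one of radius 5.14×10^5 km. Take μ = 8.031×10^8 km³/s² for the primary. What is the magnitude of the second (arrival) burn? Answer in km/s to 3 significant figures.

The Hohmann ellipse has a_t = (r₁ + r₂)/2 = 3.465×10^5 km.
Circular speed at r = 5.140×10^5 km: v_c = √(μ/r) = 39.53 km/s.
Vis-viva on the transfer ellipse at r = 5.140×10^5 km gives v_t = √[μ(2/r − 1/a_t)] = 28.41 km/s.
Δv₂ = |v_t − v_c| = |28.41 − 39.53| = 11.12 km/s.

Δv₂ = 11.1 km/s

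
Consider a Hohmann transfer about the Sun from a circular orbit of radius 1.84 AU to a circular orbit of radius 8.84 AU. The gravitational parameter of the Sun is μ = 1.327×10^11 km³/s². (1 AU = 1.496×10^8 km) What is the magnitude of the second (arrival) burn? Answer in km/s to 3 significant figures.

Δv₂ = 4.14 km/s

In km: r₁ = 1.84 × 1.496×10^8 = 2.75264×10^8 km; r₂ = 8.84 × 1.496×10^8 = 1.322464×10^9 km.
Transfer-ellipse semi-major axis a_t = (r₁ + r₂)/2 = (2.75264×10^8 + 1.322464×10^9)/2 = 7.98864×10^8 km.
Circular speed at r = 1.322464×10^9 km: v_c = √(μ/r) = 10.017 km/s.
Vis-viva on the transfer ellipse at r = 1.322464×10^9 km gives v_t = √[μ(2/r − 1/a_t)] = 5.8801 km/s.
Δv₂ = |v_t − v_c| = |5.8801 − 10.017| = 4.137 km/s.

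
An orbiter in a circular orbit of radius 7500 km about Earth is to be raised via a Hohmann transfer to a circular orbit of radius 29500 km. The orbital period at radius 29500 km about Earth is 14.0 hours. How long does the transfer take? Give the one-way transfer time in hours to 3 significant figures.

t = 3.48 hours

From Kepler's third law T² = 4π²r³/μ at r = 29500 km, T = 14.0 hours = 14.0 × 3600 s = 50400 s: μ = 4π²r³/T² = 3.98992×10^5 km³/s².
The Hohmann ellipse has a_t = (r₁ + r₂)/2 = 18500 km.
By Kepler's third law the transfer-orbit period is T = 2π√(a_t³/μ), so t = T/2 = 12515 s.
Converting: 12515 s ÷ 3600 s/hour = 3.48 hours.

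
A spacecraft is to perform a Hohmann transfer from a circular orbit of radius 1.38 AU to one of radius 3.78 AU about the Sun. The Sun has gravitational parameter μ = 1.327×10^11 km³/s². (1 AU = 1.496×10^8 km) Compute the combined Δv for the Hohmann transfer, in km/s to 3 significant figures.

Δv = 9.45 km/s

In km: r₁ = 1.38 × 1.496×10^8 = 2.06448×10^8 km; r₂ = 3.78 × 1.496×10^8 = 5.65488×10^8 km.
Transfer-ellipse semi-major axis a_t = (r₁ + r₂)/2 = (2.06448×10^8 + 5.65488×10^8)/2 = 3.85968×10^8 km.
Circular speed at r₁: v₁ = √(μ/r₁) = √(1.327×10^11/2.06448×10^8) = 25.353 km/s.
On the transfer ellipse at r₁, vis-viva gives v_p = √[μ(2/r₁ − 1/a_t)] = 30.688 km/s.
First burn Δv₁ = |v_p − v₁| = 5.335 km/s.
At r₂, v₂ = √(μ/r₂) = 15.3188 km/s.
Transfer-orbit speed at r₂: v_a = √[μ(2/r₂ − 1/a_t)] = 11.2035 km/s.
Second burn Δv₂ = |v₂ − v_a| = 4.115 km/s.
Δv = Δv₁ + Δv₂ = 5.335 + 4.115 = 9.450 km/s.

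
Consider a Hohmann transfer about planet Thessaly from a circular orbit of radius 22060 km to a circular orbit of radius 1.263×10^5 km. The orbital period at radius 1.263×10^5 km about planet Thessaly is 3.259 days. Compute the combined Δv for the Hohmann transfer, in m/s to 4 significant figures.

Δv = 3337 m/s

From Kepler's third law T² = 4π²r³/μ at r = 1.263×10^5 km, T = 3.259 days = 3.259 × 86400 s = 2.815776×10^5 s: μ = 4π²r³/T² = 1.00317×10^6 km³/s².
Semi-major axis of the transfer orbit: a_t = (22060 + 1.263×10^5)/2 = 74180 km.
At r₁ the circular-orbit speed is v₁ = √(μ/r₁) = 6.743 km/s.
On the transfer ellipse at r₁, vis-viva gives v_p = √[μ(2/r₁ − 1/a_t)] = 8.799 km/s.
First burn Δv₁ = |v_p − v₁| = 2.056 km/s.
At r₂, v₂ = √(μ/r₂) = 2.818 km/s.
Transfer-orbit speed at r₂: v_a = √[μ(2/r₂ − 1/a_t)] = 1.537 km/s.
Second burn Δv₂ = |v₂ − v_a| = 1.281 km/s.
Total Δv = Δv₁ + Δv₂ = 3.337 km/s.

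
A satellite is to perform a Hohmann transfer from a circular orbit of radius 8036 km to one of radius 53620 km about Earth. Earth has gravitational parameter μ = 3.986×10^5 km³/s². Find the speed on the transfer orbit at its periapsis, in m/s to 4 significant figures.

The Hohmann ellipse has a_t = (r₁ + r₂)/2 = 30828 km.
The periapsis of the transfer ellipse is at r = 8036 km.
From the vis-viva equation, v = √[μ(2/r − 1/a_t)] = 9.288 km/s.

v = 9288 m/s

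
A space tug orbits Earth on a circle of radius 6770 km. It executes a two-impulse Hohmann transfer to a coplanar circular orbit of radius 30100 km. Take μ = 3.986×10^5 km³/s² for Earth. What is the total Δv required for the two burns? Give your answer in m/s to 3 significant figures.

Δv = 3570 m/s

Semi-major axis of the transfer orbit: a_t = (6770 + 30100)/2 = 18435 km.
Circular speed at r₁: v₁ = √(μ/r₁) = √(3.986×10^5/6770) = 7.67316 km/s.
Transfer-orbit speed at r₁ (vis-viva equation): v_p = √[μ(2/r₁ − 1/a_t)] = 9.80474 km/s.
First burn Δv₁ = |v_p − v₁| = 2.1316 km/s.
Circular speed at r₂: v₂ = √(μ/r₂) = 3.63903 km/s.
Transfer-orbit speed at r₂: v_a = √[μ(2/r₂ − 1/a_t)] = 2.20525 km/s.
Second burn Δv₂ = |v₂ − v_a| = 1.4338 km/s.
Δv = Δv₁ + Δv₂ = 2.1316 + 1.4338 = 3.565 km/s.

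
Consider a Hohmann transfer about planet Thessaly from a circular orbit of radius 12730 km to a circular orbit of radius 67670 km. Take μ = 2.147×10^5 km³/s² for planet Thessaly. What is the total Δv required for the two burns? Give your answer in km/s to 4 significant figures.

Δv = 2.000 km/s

The Hohmann ellipse has a_t = (r₁ + r₂)/2 = 40200 km.
Circular speed at r₁: v₁ = √(μ/r₁) = √(2.147×10^5/12730) = 4.107 km/s.
On the transfer ellipse at r₁, vis-viva equation gives v_p = √[μ(2/r₁ − 1/a_t)] = 5.328 km/s.
First burn Δv₁ = |v_p − v₁| = 1.221 km/s.
At r₂, v₂ = √(μ/r₂) = 1.7812 km/s.
Transfer-orbit speed at r₂: v_a = √[μ(2/r₂ − 1/a_t)] = 1.0023 km/s.
Second burn Δv₂ = |v₂ − v_a| = 0.7789 km/s.
Δv = Δv₁ + Δv₂ = 1.221 + 0.7789 = 2.000 km/s.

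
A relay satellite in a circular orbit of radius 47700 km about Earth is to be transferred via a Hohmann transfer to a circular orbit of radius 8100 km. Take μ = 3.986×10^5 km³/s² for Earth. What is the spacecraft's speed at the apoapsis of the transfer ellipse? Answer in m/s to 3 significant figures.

v = 1560 m/s

Semi-major axis of the transfer orbit: a_t = (47700 + 8100)/2 = 27900 km.
At apoapsis, r = 47700 km.
Applying v² = μ(2/r − 1/a_t): v = 1.558 km/s.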